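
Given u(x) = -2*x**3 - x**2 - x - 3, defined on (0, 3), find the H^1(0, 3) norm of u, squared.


||u||_{H^1}^2 = 334587/70

The H^1 norm (squared) on an interval (0, L) is
  ||u||_{H^1}^2 = ∫_0^L u(x)^2 dx + ∫_0^L u'(x)^2 dx.
Compute u'(x) = -6*x**2 - 2*x - 1.
Then u(x)^2 = 4*x**6 + 4*x**5 + 5*x**4 + 14*x**3 + 7*x**2 + 6*x + 9 and u'(x)^2 = 36*x**4 + 24*x**3 + 16*x**2 + 4*x + 1.
Integrate each monomial from 0 to 3 using ∫_0^3 c·x^n dx = c·3^(n+1)/(n+1):
  ∫_0^3 u(x)^2 dx = ∫_0^3 (4*x^6 + 4*x^5 + 5*x^4 + 14*x^3 + 7*x^2 + 6*x + 9) dx. Term by term:
    ∫_0^3 4*x^6 dx = 8748/7;  ∫_0^3 4*x^5 dx = 486;  ∫_0^3 5*x^4 dx = 243;
    ∫_0^3 14*x^3 dx = 567/2;  ∫_0^3 7*x^2 dx = 63;  ∫_0^3 6*x dx = 27;
    ∫_0^3 9 dx = 27.
  Sum: 8748/7 + 486 + 243 + 567/2 + 63 + 27 + 27 = 33309/14.
  ∫_0^3 u'(x)^2 dx = ∫_0^3 (36*x^4 + 24*x^3 + 16*x^2 + 4*x + 1) dx. Term by term:
    ∫_0^3 36*x^4 dx = 8748/5;  ∫_0^3 24*x^3 dx = 486;  ∫_0^3 16*x^2 dx = 144;
    ∫_0^3 4*x dx = 18;  ∫_0^3 1 dx = 3.
  Sum: 8748/5 + 486 + 144 + 18 + 3 = 12003/5.
Adding: ||u||_{H^1}^2 = 33309/14 + 12003/5 = 334587/70.


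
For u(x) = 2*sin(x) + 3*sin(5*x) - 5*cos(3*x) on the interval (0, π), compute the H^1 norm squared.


||u||_{H^1(0,π)}^2 = 246*π

u'(x) = 15*sin(3*x) + 2*cos(x) + 15*cos(5*x).
Expand u² and (u')² and integrate term by term on (0, π), using: for integers n ≥ 1, ∫_0^π sin²(nx) dx = ∫_0^π cos²(nx) dx = π/2; for n ≠ n', ∫_0^π sin(nx)sin(n'x) dx = ∫_0^π cos(nx)cos(n'x) dx = 0; and by product-to-sum, ∫_0^π sin(nx)cos(n'x) dx = ½∫_0^π [sin((n+n')x) + sin((n−n')x)] dx, which is 0 when n+n' is even and 2n/(n²−n'²) when n+n' is odd (it need not vanish on (0, π)).
  u² squared terms: (-5)²·∫cos(3x)² dx = 25·π/2 = 25*π/2;  (2)²·∫sin(x)² dx = 4·π/2 = 2*π;  (3)²·∫sin(5x)² dx = 9·π/2 = 9*π/2.
  u² cross terms: 2·(-5)·(2)·∫cos(3x)·sin(x) dx = -20·(0) = 0;  2·(-5)·(3)·∫cos(3x)·sin(5x) dx = -30·(0) = 0;  2·(2)·(3)·∫sin(x)·sin(5x) dx = 12·(0) = 0.
  So ∫_0^π u² dx = 25*π/2 + 2*π + 9*π/2 + 0 + 0 + 0 = 19*π.
  (u')² squared terms: (2)²·∫cos(x)² dx = 4·π/2 = 2*π;  (15)²·∫cos(5x)² dx = 225·π/2 = 225*π/2;  (15)²·∫sin(3x)² dx = 225·π/2 = 225*π/2.
  (u')² cross terms: 2·(2)·(15)·∫cos(x)·cos(5x) dx = 60·(0) = 0;  2·(2)·(15)·∫cos(x)·sin(3x) dx = 60·(0) = 0;  2·(15)·(15)·∫cos(5x)·sin(3x) dx = 450·(0) = 0.
  So ∫_0^π (u')² dx = 2*π + 225*π/2 + 225*π/2 + 0 + 0 + 0 = 227*π.
||u||_{H^1}^2 = (19*π) + (227*π) = 246*π.


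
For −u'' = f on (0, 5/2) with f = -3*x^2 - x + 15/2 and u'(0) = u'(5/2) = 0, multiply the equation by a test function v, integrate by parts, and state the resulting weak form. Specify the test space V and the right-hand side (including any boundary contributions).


V = H^1(0, 5/2) (no boundary constraint on v; u is determined up to an additive constant); weak form: ∫_0^5/2 u'v' dx = ∫_0^5/2 (-3*x^2 - x + 15/2) v dx for all v ∈ V.

Multiply both sides by a test function v and integrate from 0 to 5/2:
  ∫_0^5/2 −u''(x) v(x) dx = ∫_0^5/2 f(x) v(x) dx.
Integrate the LHS by parts once:
  ∫_0^5/2 −u'' v dx = −[u'(x) v(x)]_0^5/2 + ∫_0^5/2 u'(x) v'(x) dx.
Thus ∫_0^5/2 u'(x) v'(x) dx = ∫_0^5/2 f(x) v(x) dx + [u'(x) v(x)]_0^5/2.
Choose V so that boundary terms are either known or forced to vanish.
u has homogeneous Neumann: u'(0) = u'(5/2) = 0. So [u' v]_0^5/2 = 0·v(5/2) − 0·v(0) = 0 for any v; take V = H^1(0, 5/2).
Weak formulation: find u (satisfying any essential BC) such that ∫_0^5/2 u'(x) v'(x) dx = ∫_0^5/2 f v dx for all v ∈ V (homogeneous Neumann, so boundary terms vanish).
Substituting f(x) = -3*x^2 - x + 15/2, the right-hand side is ∫_0^5/2 (-3*x^2 - x + 15/2) v dx.
Compatibility check (pure Neumann): taking v ≡ 1 ∈ V gives 0 = ∫_0^5/2 f dx + (0) − (0), i.e. ∫_0^5/2 f dx must equal u'(0) − u'(5/2) = 0. Indeed ∫_0^5/2 (-3*x^2 - x + 15/2) dx = 0, so the data are compatible. The solution is then unique only up to an additive constant (fix it e.g. by requiring ∫_0^5/2 u dx = 0).


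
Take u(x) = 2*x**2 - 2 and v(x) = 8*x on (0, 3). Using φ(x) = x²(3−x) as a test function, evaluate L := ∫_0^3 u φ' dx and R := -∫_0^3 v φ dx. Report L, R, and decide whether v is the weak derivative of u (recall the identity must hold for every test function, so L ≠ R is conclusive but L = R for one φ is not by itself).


LHS = -243/5, RHS = -486/5. No, v is not the weak derivative of u.

u(x) = 2*x**2 - 2, classical derivative u'(x) = 4*x.
φ(x) = x²(3−x), so φ'(x) = 3*x*(2 - x).
Note φ(0) = φ(3) = 0, so the boundary term u·φ vanishes.
LHS = ∫_0^3 u(x) φ'(x) dx = ∫_0^3 (-6*x^4 + 12*x^3 + 6*x^2 - 12*x) dx. Term by term:
  ∫_0^3 -6*x^4 dx = -1458/5;  ∫_0^3 12*x^3 dx = 243;  ∫_0^3 6*x^2 dx = 54;
  ∫_0^3 -12*x dx = -54.
Sum: -1458/5 + 243 + 54 − 54 = -243/5.
So LHS = -243/5.
∫_0^3 v(x) φ(x) dx = ∫_0^3 (-8*x^4 + 24*x^3) dx. Term by term:
  ∫_0^3 -8*x^4 dx = -1944/5;  ∫_0^3 24*x^3 dx = 486.
Sum: -1944/5 + 486 = 486/5.
So RHS = -∫_0^3 v(x) φ(x) dx = -486/5.
LHS − RHS = 243/5 ≠ 0, so the identity fails.
(For a valid weak derivative the identity must hold for EVERY test function, in particular this one. The failure shows v is NOT the weak derivative of u.)
Correct weak derivative would be u'(x) = 4*x.


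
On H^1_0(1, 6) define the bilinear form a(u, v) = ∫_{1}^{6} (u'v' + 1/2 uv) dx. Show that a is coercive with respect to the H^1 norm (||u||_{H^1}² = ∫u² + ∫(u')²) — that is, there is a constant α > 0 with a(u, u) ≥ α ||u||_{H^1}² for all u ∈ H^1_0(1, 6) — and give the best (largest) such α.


α = (π^2 + 25/2)/(π^2 + 25)

Coercivity of a(·,·) on H^1_0(1, 6) means a(u, u) ≥ α ||u||_{H^1}² for every u ∈ H^1_0.
The interval has length L = 5, and Poincaré/coercivity depend only on L. Here a(u, u) = ∫(u')² + (1/2)·∫u².
Here 0 < c = 1/2 < 1. The condition a(u,u) ≥ α||u||_{H^1}² reads (1−α)∫(u')² ≥ (α−c)∫u². Any admissible α is ≤ 1 (rapidly oscillating u have ∫u²/∫(u')² → 0), and α = 1 would force 0 ≥ (1−c)∫u², impossible since c < 1; so 1−α > 0. By the sharp Poincaré inequality on H^1_0 of an interval of length L, ∫(u')² ≥ (π/L)²∫u² with equality for the first sine mode sin(π(x−x₀)/L) (x₀ the left endpoint), so the inequality holds for all u iff (1−α)(π/L)² ≥ α − c, i.e. α ≤ ((π/L)² + c)/((π/L)² + 1) = (1 + c(L/π)²)/(1 + (L/π)²). With (π/L)² = π^2/25 and c = 1/2, the largest admissible constant is α = ((π/L)² + c)/((π/L)² + 1).
Simplifying, α = (π^2 + 25/2)/(π^2 + 25).


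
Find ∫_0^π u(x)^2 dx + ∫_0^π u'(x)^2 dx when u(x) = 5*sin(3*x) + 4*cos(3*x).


||u||_{H^1(0,π)}^2 = 205*π

u'(x) = -12*sin(3*x) + 15*cos(3*x).
Expand u² and (u')² and integrate term by term on (0, π), using: for integers n ≥ 1, ∫_0^π sin²(nx) dx = ∫_0^π cos²(nx) dx = π/2; for n ≠ n', ∫_0^π sin(nx)sin(n'x) dx = ∫_0^π cos(nx)cos(n'x) dx = 0; and by product-to-sum, ∫_0^π sin(nx)cos(n'x) dx = ½∫_0^π [sin((n+n')x) + sin((n−n')x)] dx, which is 0 when n+n' is even and 2n/(n²−n'²) when n+n' is odd (it need not vanish on (0, π)).
  u² squared terms: (4)²·∫cos(3x)² dx = 16·π/2 = 8*π;  (5)²·∫sin(3x)² dx = 25·π/2 = 25*π/2.
  u² cross terms: 2·(4)·(5)·∫cos(3x)·sin(3x) dx = 40·(0) = 0.
  So ∫_0^π u² dx = 8*π + 25*π/2 + 0 = 41*π/2.
  (u')² squared terms: (-12)²·∫sin(3x)² dx = 144·π/2 = 72*π;  (15)²·∫cos(3x)² dx = 225·π/2 = 225*π/2.
  (u')² cross terms: 2·(-12)·(15)·∫sin(3x)·cos(3x) dx = -360·(0) = 0.
  So ∫_0^π (u')² dx = 72*π + 225*π/2 + 0 = 369*π/2.
||u||_{H^1}^2 = (41*π/2) + (369*π/2) = 205*π.


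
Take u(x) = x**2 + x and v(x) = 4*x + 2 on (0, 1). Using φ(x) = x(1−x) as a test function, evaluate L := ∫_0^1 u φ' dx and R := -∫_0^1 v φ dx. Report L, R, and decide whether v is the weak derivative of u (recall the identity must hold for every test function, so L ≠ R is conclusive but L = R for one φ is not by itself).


LHS = -1/3, RHS = -2/3. No, v is not the weak derivative of u.

u(x) = x**2 + x, classical derivative u'(x) = 2*x + 1.
φ(x) = x(1−x), so φ'(x) = 1 - 2*x.
Note φ(0) = φ(1) = 0, so the boundary term u·φ vanishes.
LHS = ∫_0^1 u(x) φ'(x) dx = ∫_0^1 (-2*x^3 - x^2 + x) dx. Term by term:
  ∫_0^1 -2*x^3 dx = -1/2;  ∫_0^1 -x^2 dx = -1/3;  ∫_0^1 x dx = 1/2.
Sum: -1/2 − 1/3 + 1/2 = -1/3.
So LHS = -1/3.
∫_0^1 v(x) φ(x) dx = ∫_0^1 (-4*x^3 + 2*x^2 + 2*x) dx. Term by term:
  ∫_0^1 -4*x^3 dx = -1;  ∫_0^1 2*x^2 dx = 2/3;  ∫_0^1 2*x dx = 1.
Sum: -1 + 2/3 + 1 = 2/3.
So RHS = -∫_0^1 v(x) φ(x) dx = -2/3.
LHS − RHS = 1/3 ≠ 0, so the identity fails.
(For a valid weak derivative the identity must hold for EVERY test function, in particular this one. The failure shows v is NOT the weak derivative of u.)
Correct weak derivative would be u'(x) = 2*x + 1.


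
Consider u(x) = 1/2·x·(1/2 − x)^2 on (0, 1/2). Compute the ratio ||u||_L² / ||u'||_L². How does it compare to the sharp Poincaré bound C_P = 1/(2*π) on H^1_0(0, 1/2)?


||u||_L² / ||u'||_L² = sqrt(14)/28 < C_P = 1/(2*π).

u(x) = 1/2·x·(1/2 − x)^2, so u'(x) = (2*x - 1)*(6*x - 1)/8.
u(x) = 1/2·x·(1/2 − x)^2 vanishes at x = 0 and x = 1/2, so u ∈ H^1_0(0, 1/2). Differentiate via the product rule and integrate the resulting polynomials term by term.
  ∫_0^1/2 u² dx = ∫_0^1/2 (x^6/4 - x^5/2 + 3*x^4/8 - x^3/8 + x^2/64) dx. Term by term:
    ∫_0^1/2 x^6/4 dx = 1/3584;  ∫_0^1/2 -x^5/2 dx = -1/768;  ∫_0^1/2 3*x^4/8 dx = 3/1280;
    ∫_0^1/2 -x^3/8 dx = -1/512;  ∫_0^1/2 x^2/64 dx = 1/1536.
  Sum: 1/3584 − 1/768 + 3/1280 − 1/512 + 1/1536 = 1/53760.
  ∫_0^1/2 (u')² dx = ∫_0^1/2 (9*x^4/4 - 3*x^3 + 11*x^2/8 - x/4 + 1/64) dx. Term by term:
    ∫_0^1/2 9*x^4/4 dx = 9/640;  ∫_0^1/2 -3*x^3 dx = -3/64;  ∫_0^1/2 11*x^2/8 dx = 11/192;
    ∫_0^1/2 -x/4 dx = -1/32;  ∫_0^1/2 1/64 dx = 1/128.
  Sum: 9/640 − 3/64 + 11/192 − 1/32 + 1/128 = 1/960.
∫_0^1/2 u² dx = 1/53760, so ||u||_L² = sqrt(210)/3360.
∫_0^1/2 (u')² dx = 1/960, so ||u'||_L² = sqrt(15)/120.
Ratio ||u||_L² / ||u'||_L² = sqrt(14)/28.
Sharp Poincaré constant on H^1_0(0, 1/2) is C_P = L/π = 1/(2*π), achieved by sin(2*π·x).
A polynomial bump cannot attain the sharp Poincaré constant (only the first sine eigenfunction does), so the ratio is strictly less than C_P, consistent with ||u||_L² ≤ C_P ||u'||_L².


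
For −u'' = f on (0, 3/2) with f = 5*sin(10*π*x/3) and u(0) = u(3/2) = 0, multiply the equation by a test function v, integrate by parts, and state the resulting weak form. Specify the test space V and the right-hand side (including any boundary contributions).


V = H^1_0(0, 3/2) (so v(0) = v(3/2) = 0); weak form: ∫_0^3/2 u'v' dx = ∫_0^3/2 (5*sin(10*π*x/3)) v dx for all v ∈ V.

Multiply both sides by a test function v and integrate from 0 to 3/2:
  ∫_0^3/2 −u''(x) v(x) dx = ∫_0^3/2 f(x) v(x) dx.
Integrate the LHS by parts once:
  ∫_0^3/2 −u'' v dx = −[u'(x) v(x)]_0^3/2 + ∫_0^3/2 u'(x) v'(x) dx.
Thus ∫_0^3/2 u'(x) v'(x) dx = ∫_0^3/2 f(x) v(x) dx + [u'(x) v(x)]_0^3/2.
Choose V so that boundary terms are either known or forced to vanish.
u is Dirichlet: u(0) = u(3/2) = 0. Let V = H^1_0(0, 3/2); then v(0) = v(3/2) = 0, and [u' v]_0^3/2 = 0.
Weak formulation: find u (satisfying any essential BC) such that ∫_0^3/2 u'(x) v'(x) dx = ∫_0^3/2 f v dx for all v ∈ V.
Substituting f(x) = 5*sin(10*π*x/3), the right-hand side is ∫_0^3/2 (5*sin(10*π*x/3)) v dx.


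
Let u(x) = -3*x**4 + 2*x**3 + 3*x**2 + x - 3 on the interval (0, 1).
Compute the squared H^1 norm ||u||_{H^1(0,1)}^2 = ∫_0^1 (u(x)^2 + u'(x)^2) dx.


||u||_{H^1}^2 = 1418/105

The H^1 norm (squared) on an interval (0, L) is
  ||u||_{H^1}^2 = ∫_0^L u(x)^2 dx + ∫_0^L u'(x)^2 dx.
Compute u'(x) = -12*x**3 + 6*x**2 + 6*x + 1.
Then u(x)^2 = 9*x**8 - 12*x**7 - 14*x**6 + 6*x**5 + 31*x**4 - 6*x**3 - 17*x**2 - 6*x + 9 and u'(x)^2 = 144*x**6 - 144*x**5 - 108*x**4 + 48*x**3 + 48*x**2 + 12*x + 1.
Integrate each monomial from 0 to 1 using ∫_0^1 c·x^n dx = c·1^(n+1)/(n+1):
  ∫_0^1 u(x)^2 dx = ∫_0^1 (9*x^8 - 12*x^7 - 14*x^6 + 6*x^5 + 31*x^4 - 6*x^3 - 17*x^2 - 6*x + 9) dx. Term by term:
    ∫_0^1 9*x^8 dx = 1;  ∫_0^1 -12*x^7 dx = -3/2;  ∫_0^1 -14*x^6 dx = -2;
    ∫_0^1 6*x^5 dx = 1;  ∫_0^1 31*x^4 dx = 31/5;  ∫_0^1 -6*x^3 dx = -3/2;
    ∫_0^1 -17*x^2 dx = -17/3;  ∫_0^1 -6*x dx = -3;  ∫_0^1 9 dx = 9.
  Sum: 1 − 3/2 − 2 + 1 + 31/5 − 3/2 − 17/3 − 3 + 9 = 53/15.
  ∫_0^1 u'(x)^2 dx = ∫_0^1 (144*x^6 - 144*x^5 - 108*x^4 + 48*x^3 + 48*x^2 + 12*x + 1) dx. Term by term:
    ∫_0^1 144*x^6 dx = 144/7;  ∫_0^1 -144*x^5 dx = -24;  ∫_0^1 -108*x^4 dx = -108/5;
    ∫_0^1 48*x^3 dx = 12;  ∫_0^1 48*x^2 dx = 16;  ∫_0^1 12*x dx = 6;
    ∫_0^1 1 dx = 1.
  Sum: 144/7 − 24 − 108/5 + 12 + 16 + 6 + 1 = 349/35.
Adding: ||u||_{H^1}^2 = 53/15 + 349/35 = 1418/105.


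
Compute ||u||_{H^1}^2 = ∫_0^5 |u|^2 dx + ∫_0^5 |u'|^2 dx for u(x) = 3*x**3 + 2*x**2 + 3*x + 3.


||u||_{H^1}^2 = 9089455/42

The H^1 norm (squared) on an interval (0, L) is
  ||u||_{H^1}^2 = ∫_0^L u(x)^2 dx + ∫_0^L u'(x)^2 dx.
Compute u'(x) = 9*x**2 + 4*x + 3.
Then u(x)^2 = 9*x**6 + 12*x**5 + 22*x**4 + 30*x**3 + 21*x**2 + 18*x + 9 and u'(x)^2 = 81*x**4 + 72*x**3 + 70*x**2 + 24*x + 9.
Integrate each monomial from 0 to 5 using ∫_0^5 c·x^n dx = c·5^(n+1)/(n+1):
  ∫_0^5 u(x)^2 dx = ∫_0^5 (9*x^6 + 12*x^5 + 22*x^4 + 30*x^3 + 21*x^2 + 18*x + 9) dx. Term by term:
    ∫_0^5 9*x^6 dx = 703125/7;  ∫_0^5 12*x^5 dx = 31250;  ∫_0^5 22*x^4 dx = 13750;
    ∫_0^5 30*x^3 dx = 9375/2;  ∫_0^5 21*x^2 dx = 875;  ∫_0^5 18*x dx = 225;
    ∫_0^5 9 dx = 45.
  Sum: 703125/7 + 31250 + 13750 + 9375/2 + 875 + 225 + 45 = 2117905/14.
  ∫_0^5 u'(x)^2 dx = ∫_0^5 (81*x^4 + 72*x^3 + 70*x^2 + 24*x + 9) dx. Term by term:
    ∫_0^5 81*x^4 dx = 50625;  ∫_0^5 72*x^3 dx = 11250;  ∫_0^5 70*x^2 dx = 8750/3;
    ∫_0^5 24*x dx = 300;  ∫_0^5 9 dx = 45.
  Sum: 50625 + 11250 + 8750/3 + 300 + 45 = 195410/3.
Adding: ||u||_{H^1}^2 = 2117905/14 + 195410/3 = 9089455/42.


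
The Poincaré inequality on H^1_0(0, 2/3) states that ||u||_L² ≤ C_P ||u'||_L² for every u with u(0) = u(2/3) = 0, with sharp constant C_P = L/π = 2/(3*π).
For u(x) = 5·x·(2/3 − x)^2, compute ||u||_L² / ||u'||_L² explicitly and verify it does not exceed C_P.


||u||_L² / ||u'||_L² = sqrt(14)/21 < C_P = 2/(3*π).

u(x) = 5·x·(2/3 − x)^2, so u'(x) = 15*x^2 - 40*x/3 + 20/9.
u(x) = 5·x·(2/3 − x)^2 vanishes at x = 0 and x = 2/3, so u ∈ H^1_0(0, 2/3). Differentiate via the product rule and integrate the resulting polynomials term by term.
  ∫_0^2/3 u² dx = ∫_0^2/3 (25*x^6 - 200*x^5/3 + 200*x^4/3 - 800*x^3/27 + 400*x^2/81) dx. Term by term:
    ∫_0^2/3 25*x^6 dx = 3200/15309;  ∫_0^2/3 -200*x^5/3 dx = -6400/6561;  ∫_0^2/3 200*x^4/3 dx = 1280/729;
    ∫_0^2/3 -800*x^3/27 dx = -3200/2187;  ∫_0^2/3 400*x^2/81 dx = 3200/6561.
  Sum: 3200/15309 − 6400/6561 + 1280/729 − 3200/2187 + 3200/6561 = 640/45927.
  ∫_0^2/3 (u')² dx = ∫_0^2/3 (225*x^4 - 400*x^3 + 2200*x^2/9 - 1600*x/27 + 400/81) dx. Term by term:
    ∫_0^2/3 225*x^4 dx = 160/27;  ∫_0^2/3 -400*x^3 dx = -1600/81;  ∫_0^2/3 2200*x^2/9 dx = 17600/729;
    ∫_0^2/3 -1600*x/27 dx = -3200/243;  ∫_0^2/3 400/81 dx = 800/243.
  Sum: 160/27 − 1600/81 + 17600/729 − 3200/243 + 800/243 = 320/729.
∫_0^2/3 u² dx = 640/45927, so ||u||_L² = 8*sqrt(70)/567.
∫_0^2/3 (u')² dx = 320/729, so ||u'||_L² = 8*sqrt(5)/27.
Ratio ||u||_L² / ||u'||_L² = sqrt(14)/21.
Sharp Poincaré constant on H^1_0(0, 2/3) is C_P = L/π = 2/(3*π), achieved by sin(3*π/2·x).
A polynomial bump cannot attain the sharp Poincaré constant (only the first sine eigenfunction does), so the ratio is strictly less than C_P, consistent with ||u||_L² ≤ C_P ||u'||_L².


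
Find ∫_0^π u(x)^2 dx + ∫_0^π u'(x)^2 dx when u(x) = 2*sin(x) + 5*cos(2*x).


||u||_{H^1(0,π)}^2 = -200/3 + 133*π/2

u'(x) = -10*sin(2*x) + 2*cos(x).
Expand u² and (u')² and integrate term by term on (0, π), using: for integers n ≥ 1, ∫_0^π sin²(nx) dx = ∫_0^π cos²(nx) dx = π/2; for n ≠ n', ∫_0^π sin(nx)sin(n'x) dx = ∫_0^π cos(nx)cos(n'x) dx = 0; and by product-to-sum, ∫_0^π sin(nx)cos(n'x) dx = ½∫_0^π [sin((n+n')x) + sin((n−n')x)] dx, which is 0 when n+n' is even and 2n/(n²−n'²) when n+n' is odd (it need not vanish on (0, π)).
  u² squared terms: (2)²·∫sin(x)² dx = 4·π/2 = 2*π;  (5)²·∫cos(2x)² dx = 25·π/2 = 25*π/2.
  u² cross terms: 2·(2)·(5)·∫sin(x)·cos(2x) dx = 20·(-2/3) = -40/3.
  So ∫_0^π u² dx = 2*π + 25*π/2 − 40/3 = -40/3 + 29*π/2.
  (u')² squared terms: (-10)²·∫sin(2x)² dx = 100·π/2 = 50*π;  (2)²·∫cos(x)² dx = 4·π/2 = 2*π.
  (u')² cross terms: 2·(-10)·(2)·∫sin(2x)·cos(x) dx = -40·(4/3) = -160/3.
  So ∫_0^π (u')² dx = 50*π + 2*π − 160/3 = -160/3 + 52*π.
||u||_{H^1}^2 = (-40/3 + 29*π/2) + (-160/3 + 52*π) = -200/3 + 133*π/2.


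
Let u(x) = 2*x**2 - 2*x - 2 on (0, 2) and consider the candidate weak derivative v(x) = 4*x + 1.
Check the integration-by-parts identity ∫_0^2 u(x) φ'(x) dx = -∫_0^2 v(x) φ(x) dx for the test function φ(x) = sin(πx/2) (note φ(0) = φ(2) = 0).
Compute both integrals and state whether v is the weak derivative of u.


LHS = -8/π, RHS = -20/π. No, v is not the weak derivative of u.

u(x) = 2*x**2 - 2*x - 2, classical derivative u'(x) = 4*x - 2.
φ(x) = sin(πx/2), so φ'(x) = π*cos(π*x/2)/2.
Note φ(0) = φ(2) = 0, so the boundary term u·φ vanishes.
LHS = ∫_0^2 u(x) φ'(x) dx = ∫_0^2 (π*x^2*cos(π*x/2) - π*x*cos(π*x/2) - π*cos(π*x/2)) dx. Term by term:
  ∫_0^2 -π*cos(π*x/2) dx = 0;  ∫_0^2 π*x^2*cos(π*x/2) dx = -16/π;  ∫_0^2 -π*x*cos(π*x/2) dx = 8/π.
Sum: 0 − 16/π + 8/π = -8/π.
So LHS = -8/π.
∫_0^2 v(x) φ(x) dx = ∫_0^2 (4*x*sin(π*x/2) + sin(π*x/2)) dx. Term by term:
  ∫_0^2 4*x*sin(π*x/2) dx = 16/π;  ∫_0^2 sin(π*x/2) dx = 4/π.
Sum: 16/π + 4/π = 20/π.
So RHS = -∫_0^2 v(x) φ(x) dx = -20/π.
LHS − RHS = 12/π ≠ 0, so the identity fails.
(For a valid weak derivative the identity must hold for EVERY test function, in particular this one. The failure shows v is NOT the weak derivative of u.)
Correct weak derivative would be u'(x) = 4*x - 2.


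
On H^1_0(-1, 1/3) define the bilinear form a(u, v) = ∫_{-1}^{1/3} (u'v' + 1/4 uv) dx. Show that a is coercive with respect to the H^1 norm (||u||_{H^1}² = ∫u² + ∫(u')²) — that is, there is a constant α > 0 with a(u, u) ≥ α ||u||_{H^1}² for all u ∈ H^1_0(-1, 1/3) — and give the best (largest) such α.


α = (4 + 9*π^2)/(16 + 9*π^2)

Coercivity of a(·,·) on H^1_0(-1, 1/3) means a(u, u) ≥ α ||u||_{H^1}² for every u ∈ H^1_0.
The interval has length L = 4/3, and Poincaré/coercivity depend only on L. Here a(u, u) = ∫(u')² + (1/4)·∫u².
Here 0 < c = 1/4 < 1. The condition a(u,u) ≥ α||u||_{H^1}² reads (1−α)∫(u')² ≥ (α−c)∫u². Any admissible α is ≤ 1 (rapidly oscillating u have ∫u²/∫(u')² → 0), and α = 1 would force 0 ≥ (1−c)∫u², impossible since c < 1; so 1−α > 0. By the sharp Poincaré inequality on H^1_0 of an interval of length L, ∫(u')² ≥ (π/L)²∫u² with equality for the first sine mode sin(π(x−x₀)/L) (x₀ the left endpoint), so the inequality holds for all u iff (1−α)(π/L)² ≥ α − c, i.e. α ≤ ((π/L)² + c)/((π/L)² + 1) = (1 + c(L/π)²)/(1 + (L/π)²). With (π/L)² = 9*π^2/16 and c = 1/4, the largest admissible constant is α = ((π/L)² + c)/((π/L)² + 1).
Simplifying, α = (4 + 9*π^2)/(16 + 9*π^2).


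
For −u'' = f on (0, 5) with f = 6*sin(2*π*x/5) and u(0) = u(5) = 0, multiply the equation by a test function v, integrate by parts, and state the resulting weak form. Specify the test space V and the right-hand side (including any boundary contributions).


V = H^1_0(0, 5) (so v(0) = v(5) = 0); weak form: ∫_0^5 u'v' dx = ∫_0^5 (6*sin(2*π*x/5)) v dx for all v ∈ V.

Multiply both sides by a test function v and integrate from 0 to 5:
  ∫_0^5 −u''(x) v(x) dx = ∫_0^5 f(x) v(x) dx.
Integrate the LHS by parts once:
  ∫_0^5 −u'' v dx = −[u'(x) v(x)]_0^5 + ∫_0^5 u'(x) v'(x) dx.
Thus ∫_0^5 u'(x) v'(x) dx = ∫_0^5 f(x) v(x) dx + [u'(x) v(x)]_0^5.
Choose V so that boundary terms are either known or forced to vanish.
u is Dirichlet: u(0) = u(5) = 0. Let V = H^1_0(0, 5); then v(0) = v(5) = 0, and [u' v]_0^5 = 0.
Weak formulation: find u (satisfying any essential BC) such that ∫_0^5 u'(x) v'(x) dx = ∫_0^5 f v dx for all v ∈ V.
Substituting f(x) = 6*sin(2*π*x/5), the right-hand side is ∫_0^5 (6*sin(2*π*x/5)) v dx.


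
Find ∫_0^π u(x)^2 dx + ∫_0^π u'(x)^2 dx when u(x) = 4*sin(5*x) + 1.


||u||_{H^1(0,π)}^2 = 16/5 + 209*π

u'(x) = 20*cos(5*x).
Expand u² and (u')² and integrate term by term on (0, π), using: for integers n ≥ 1, ∫_0^π sin²(nx) dx = ∫_0^π cos²(nx) dx = π/2; for n ≠ n', ∫_0^π sin(nx)sin(n'x) dx = ∫_0^π cos(nx)cos(n'x) dx = 0; and by product-to-sum, ∫_0^π sin(nx)cos(n'x) dx = ½∫_0^π [sin((n+n')x) + sin((n−n')x)] dx, which is 0 when n+n' is even and 2n/(n²−n'²) when n+n' is odd (it need not vanish on (0, π)). For the constant mode: ∫_0^π 1 dx = π, ∫_0^π cos(nx) dx = 0, ∫_0^π sin(nx) dx = (1−(−1)^n)/n.
  u² squared terms: (1)²·∫1 dx = 1·π = π;  (4)²·∫sin(5x)² dx = 16·π/2 = 8*π.
  u² cross terms: 2·(1)·(4)·∫1·sin(5x) dx = 8·(2/5) = 16/5.
  So ∫_0^π u² dx = π + 8*π + 16/5 = 16/5 + 9*π.
  (u')² squared terms: (20)²·∫cos(5x)² dx = 400·π/2 = 200*π.
  So ∫_0^π (u')² dx = 200*π.
||u||_{H^1}^2 = (16/5 + 9*π) + (200*π) = 16/5 + 209*π.


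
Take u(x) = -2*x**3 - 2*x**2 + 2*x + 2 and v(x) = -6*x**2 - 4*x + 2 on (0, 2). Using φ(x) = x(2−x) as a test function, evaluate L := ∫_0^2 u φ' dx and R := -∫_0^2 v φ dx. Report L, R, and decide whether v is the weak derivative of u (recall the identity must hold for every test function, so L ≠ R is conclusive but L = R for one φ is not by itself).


LHS = 184/15, RHS = 184/15. Yes, v = u' weakly.

u(x) = -2*x**3 - 2*x**2 + 2*x + 2, classical derivative u'(x) = -6*x**2 - 4*x + 2.
φ(x) = x(2−x), so φ'(x) = 2 - 2*x.
Note φ(0) = φ(2) = 0, so the boundary term u·φ vanishes.
LHS = ∫_0^2 u(x) φ'(x) dx = ∫_0^2 (4*x^4 - 8*x^2 + 4) dx. Term by term:
  ∫_0^2 4*x^4 dx = 128/5;  ∫_0^2 -8*x^2 dx = -64/3;  ∫_0^2 4 dx = 8.
Sum: 128/5 − 64/3 + 8 = 184/15.
So LHS = 184/15.
∫_0^2 v(x) φ(x) dx = ∫_0^2 (6*x^4 - 8*x^3 - 10*x^2 + 4*x) dx. Term by term:
  ∫_0^2 6*x^4 dx = 192/5;  ∫_0^2 -8*x^3 dx = -32;  ∫_0^2 -10*x^2 dx = -80/3;
  ∫_0^2 4*x dx = 8.
Sum: 192/5 − 32 − 80/3 + 8 = -184/15.
So RHS = -∫_0^2 v(x) φ(x) dx = 184/15.
LHS = RHS, so the identity holds for this test φ.
Moreover u is smooth here and v(x) = u'(x) = -6*x**2 - 4*x + 2 pointwise, so the identity holds for every test function. Hence v is the weak derivative of u.


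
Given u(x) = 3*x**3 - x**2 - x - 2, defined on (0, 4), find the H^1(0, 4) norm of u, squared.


||u||_{H^1}^2 = 1031868/35

The H^1 norm (squared) on an interval (0, L) is
  ||u||_{H^1}^2 = ∫_0^L u(x)^2 dx + ∫_0^L u'(x)^2 dx.
Compute u'(x) = 9*x**2 - 2*x - 1.
Then u(x)^2 = 9*x**6 - 6*x**5 - 5*x**4 - 10*x**3 + 5*x**2 + 4*x + 4 and u'(x)^2 = 81*x**4 - 36*x**3 - 14*x**2 + 4*x + 1.
Integrate each monomial from 0 to 4 using ∫_0^4 c·x^n dx = c·4^(n+1)/(n+1):
  ∫_0^4 u(x)^2 dx = ∫_0^4 (9*x^6 - 6*x^5 - 5*x^4 - 10*x^3 + 5*x^2 + 4*x + 4) dx. Term by term:
    ∫_0^4 9*x^6 dx = 147456/7;  ∫_0^4 -6*x^5 dx = -4096;  ∫_0^4 -5*x^4 dx = -1024;
    ∫_0^4 -10*x^3 dx = -640;  ∫_0^4 5*x^2 dx = 320/3;  ∫_0^4 4*x dx = 32;
    ∫_0^4 4 dx = 16.
  Sum: 147456/7 − 4096 − 1024 − 640 + 320/3 + 32 + 16 = 324656/21.
  ∫_0^4 u'(x)^2 dx = ∫_0^4 (81*x^4 - 36*x^3 - 14*x^2 + 4*x + 1) dx. Term by term:
    ∫_0^4 81*x^4 dx = 82944/5;  ∫_0^4 -36*x^3 dx = -2304;  ∫_0^4 -14*x^2 dx = -896/3;
    ∫_0^4 4*x dx = 32;  ∫_0^4 1 dx = 4.
  Sum: 82944/5 − 2304 − 896/3 + 32 + 4 = 210332/15.
Adding: ||u||_{H^1}^2 = 324656/21 + 210332/15 = 1031868/35.


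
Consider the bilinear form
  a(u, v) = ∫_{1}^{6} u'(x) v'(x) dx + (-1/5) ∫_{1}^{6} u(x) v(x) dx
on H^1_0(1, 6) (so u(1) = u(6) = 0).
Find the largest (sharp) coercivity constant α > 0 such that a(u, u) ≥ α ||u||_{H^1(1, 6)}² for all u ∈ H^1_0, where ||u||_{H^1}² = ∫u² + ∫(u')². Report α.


α = (-5 + π^2)/(π^2 + 25)

Coercivity of a(·,·) on H^1_0(1, 6) means a(u, u) ≥ α ||u||_{H^1}² for every u ∈ H^1_0.
The interval has length L = 5, and Poincaré/coercivity depend only on L. Here a(u, u) = ∫(u')² + (-1/5)·∫u².
Here c = -1/5 < 0 with |c| < (π/L)² = π^2/25, so coercivity still holds. The condition a(u,u) ≥ α||u||_{H^1}² reads (1−α)∫(u')² ≥ (α−c)∫u². Any admissible α is ≤ 1 (rapidly oscillating u have ∫u²/∫(u')² → 0), and α = 1 would force 0 ≥ (1−c)∫u², impossible since c < 1; so 1−α > 0. By the sharp Poincaré inequality on H^1_0 of an interval of length L, ∫(u')² ≥ (π/L)²∫u² with equality for the first sine mode sin(π(x−x₀)/L) (x₀ the left endpoint), so the inequality holds for all u iff (1−α)(π/L)² ≥ α − c, i.e. α ≤ ((π/L)² + c)/((π/L)² + 1) = (1 + c(L/π)²)/(1 + (L/π)²). (Direct route, valid since c ≤ 0: Poincaré gives c∫u² ≥ c(L/π)²∫(u')², so a(u,u) ≥ (1 + c(L/π)²)∫(u')², while ||u||_{H^1}² ≤ (1 + (L/π)²)∫(u')²; dividing yields the same α.) With (π/L)² = π^2/25 and c = -1/5, the largest admissible constant is α = ((π/L)² + c)/((π/L)² + 1).
Simplifying, α = (-5 + π^2)/(π^2 + 25).


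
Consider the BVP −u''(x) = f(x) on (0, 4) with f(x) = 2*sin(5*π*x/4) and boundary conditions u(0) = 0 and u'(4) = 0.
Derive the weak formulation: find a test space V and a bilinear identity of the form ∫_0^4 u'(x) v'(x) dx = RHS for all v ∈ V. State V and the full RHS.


V = {v ∈ H^1(0, 4) : v(0) = 0} (test functions vanish at x = 0 where u is specified); weak form: ∫_0^4 u'v' dx = ∫_0^4 (2*sin(5*π*x/4)) v dx for all v ∈ V.

Multiply both sides by a test function v and integrate from 0 to 4:
  ∫_0^4 −u''(x) v(x) dx = ∫_0^4 f(x) v(x) dx.
Integrate the LHS by parts once:
  ∫_0^4 −u'' v dx = −[u'(x) v(x)]_0^4 + ∫_0^4 u'(x) v'(x) dx.
Thus ∫_0^4 u'(x) v'(x) dx = ∫_0^4 f(x) v(x) dx + [u'(x) v(x)]_0^4.
Choose V so that boundary terms are either known or forced to vanish.
Mixed BC: u(0) = 0 (Dirichlet) and u'(4) = 0 (Neumann). Define V = {v ∈ H^1(0, 4) : v(0) = 0}. Then [u' v]_0^4 = u'(4)·v(4) − u'(0)·0 = 0.
Weak formulation: find u (satisfying any essential BC) such that ∫_0^4 u'(x) v'(x) dx = ∫_0^4 f v dx for all v ∈ V (Dirichlet at 0 absorbed into V; the Neumann datum at x = 4 is zero, so no boundary term remains).
Substituting f(x) = 2*sin(5*π*x/4), the right-hand side is ∫_0^4 (2*sin(5*π*x/4)) v dx.


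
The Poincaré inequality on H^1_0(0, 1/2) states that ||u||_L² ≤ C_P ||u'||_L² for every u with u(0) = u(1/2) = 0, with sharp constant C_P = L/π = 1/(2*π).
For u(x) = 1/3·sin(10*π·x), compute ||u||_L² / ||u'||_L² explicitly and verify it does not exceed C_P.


||u||_L² / ||u'||_L² = 1/(10*π) < C_P = 1/(2*π).

u(x) = 1/3·sin(10*π·x), so u'(x) = 10*π*cos(10*π*x)/3.
Writing u(x) = A·sin(kπx/L) with A = 1/3 and k = 5, use ∫_0^L sin²(kπx/L) dx = L/2 and ∫_0^L cos²(kπx/L) dx = L/2.
u² = 1/9·sin²(10*π·x) and (u')² = 100*π^2/9·cos²(10*π·x), and each of sin², cos² integrates to L/2 = 1/4 over (0, 1/2).
∫_0^1/2 u² dx = 1/36, so ||u||_L² = 1/6.
∫_0^1/2 (u')² dx = 25*π^2/9, so ||u'||_L² = 5*π/3.
Ratio ||u||_L² / ||u'||_L² = 1/(10*π).
Sharp Poincaré constant on H^1_0(0, 1/2) is C_P = L/π = 1/(2*π), achieved by sin(2*π·x).
This is the k = 5 harmonic; the ratio L/(kπ) is strictly less than C_P = L/π, consistent with the sharp inequality ||u||_L² ≤ C_P ||u'||_L².


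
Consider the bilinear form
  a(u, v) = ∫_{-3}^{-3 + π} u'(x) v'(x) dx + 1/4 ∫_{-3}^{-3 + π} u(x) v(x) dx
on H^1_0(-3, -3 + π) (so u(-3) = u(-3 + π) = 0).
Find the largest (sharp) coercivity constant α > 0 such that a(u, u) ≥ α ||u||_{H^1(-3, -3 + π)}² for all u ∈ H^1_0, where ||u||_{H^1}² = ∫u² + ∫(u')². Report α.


α = 5/8

Coercivity of a(·,·) on H^1_0(-3, -3 + π) means a(u, u) ≥ α ||u||_{H^1}² for every u ∈ H^1_0.
The interval has length L = π, and Poincaré/coercivity depend only on L. Here a(u, u) = ∫(u')² + (1/4)·∫u².
Here 0 < c = 1/4 < 1. The condition a(u,u) ≥ α||u||_{H^1}² reads (1−α)∫(u')² ≥ (α−c)∫u². Any admissible α is ≤ 1 (rapidly oscillating u have ∫u²/∫(u')² → 0), and α = 1 would force 0 ≥ (1−c)∫u², impossible since c < 1; so 1−α > 0. By the sharp Poincaré inequality on H^1_0 of an interval of length L, ∫(u')² ≥ (π/L)²∫u² with equality for the first sine mode sin(π(x−x₀)/L) (x₀ the left endpoint), so the inequality holds for all u iff (1−α)(π/L)² ≥ α − c, i.e. α ≤ ((π/L)² + c)/((π/L)² + 1) = (1 + c(L/π)²)/(1 + (L/π)²). With (π/L)² = 1 and c = 1/4, the largest admissible constant is α = ((π/L)² + c)/((π/L)² + 1).
Simplifying, α = 5/8.


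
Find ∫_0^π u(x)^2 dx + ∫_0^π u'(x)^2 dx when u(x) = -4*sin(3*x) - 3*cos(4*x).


||u||_{H^1(0,π)}^2 = -2448/7 + 313*π/2

u'(x) = 12*sin(4*x) - 12*cos(3*x).
Expand u² and (u')² and integrate term by term on (0, π), using: for integers n ≥ 1, ∫_0^π sin²(nx) dx = ∫_0^π cos²(nx) dx = π/2; for n ≠ n', ∫_0^π sin(nx)sin(n'x) dx = ∫_0^π cos(nx)cos(n'x) dx = 0; and by product-to-sum, ∫_0^π sin(nx)cos(n'x) dx = ½∫_0^π [sin((n+n')x) + sin((n−n')x)] dx, which is 0 when n+n' is even and 2n/(n²−n'²) when n+n' is odd (it need not vanish on (0, π)).
  u² squared terms: (-4)²·∫sin(3x)² dx = 16·π/2 = 8*π;  (-3)²·∫cos(4x)² dx = 9·π/2 = 9*π/2.
  u² cross terms: 2·(-4)·(-3)·∫sin(3x)·cos(4x) dx = 24·(-6/7) = -144/7.
  So ∫_0^π u² dx = 8*π + 9*π/2 − 144/7 = -144/7 + 25*π/2.
  (u')² squared terms: (-12)²·∫cos(3x)² dx = 144·π/2 = 72*π;  (12)²·∫sin(4x)² dx = 144·π/2 = 72*π.
  (u')² cross terms: 2·(-12)·(12)·∫cos(3x)·sin(4x) dx = -288·(8/7) = -2304/7.
  So ∫_0^π (u')² dx = 72*π + 72*π − 2304/7 = -2304/7 + 144*π.
||u||_{H^1}^2 = (-144/7 + 25*π/2) + (-2304/7 + 144*π) = -2448/7 + 313*π/2.


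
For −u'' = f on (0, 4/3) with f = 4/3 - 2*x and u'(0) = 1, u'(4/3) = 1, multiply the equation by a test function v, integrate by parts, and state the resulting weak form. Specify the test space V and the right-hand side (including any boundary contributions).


V = H^1(0, 4/3) (v unrestricted at boundary; u is determined up to an additive constant); weak form: ∫_0^4/3 u'v' dx = ∫_0^4/3 (4/3 - 2*x) v dx + v(4/3) − v(0) for all v ∈ V.

Multiply both sides by a test function v and integrate from 0 to 4/3:
  ∫_0^4/3 −u''(x) v(x) dx = ∫_0^4/3 f(x) v(x) dx.
Integrate the LHS by parts once:
  ∫_0^4/3 −u'' v dx = −[u'(x) v(x)]_0^4/3 + ∫_0^4/3 u'(x) v'(x) dx.
Thus ∫_0^4/3 u'(x) v'(x) dx = ∫_0^4/3 f(x) v(x) dx + [u'(x) v(x)]_0^4/3.
Choose V so that boundary terms are either known or forced to vanish.
u has inhomogeneous Neumann u'(0) = 1, u'(4/3) = 1. [u' v]_0^4/3 = (1)·v(4/3) − (1)·v(0) = v(4/3) − v(0). Take V = H^1(0, 4/3); boundary term becomes part of RHS.
Weak formulation: find u (satisfying any essential BC) such that ∫_0^4/3 u'(x) v'(x) dx = ∫_0^4/3 f v dx + v(4/3) − v(0) for all v ∈ V (Neumann data are natural BCs: they enter the RHS as boundary terms).
Substituting f(x) = 4/3 - 2*x, the right-hand side is ∫_0^4/3 (4/3 - 2*x) v dx + v(4/3) − v(0).
Compatibility check (pure Neumann): taking v ≡ 1 ∈ V gives 0 = ∫_0^4/3 f dx + (1) − (1), i.e. ∫_0^4/3 f dx must equal u'(0) − u'(4/3) = 0. Indeed ∫_0^4/3 (4/3 - 2*x) dx = 0, so the data are compatible. The solution is then unique only up to an additive constant (fix it e.g. by requiring ∫_0^4/3 u dx = 0).


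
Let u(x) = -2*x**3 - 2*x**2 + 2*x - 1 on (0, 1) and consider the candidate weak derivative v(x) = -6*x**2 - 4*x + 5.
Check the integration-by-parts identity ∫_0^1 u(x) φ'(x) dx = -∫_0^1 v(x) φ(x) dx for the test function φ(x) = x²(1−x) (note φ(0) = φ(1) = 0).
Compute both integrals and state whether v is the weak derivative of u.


LHS = 7/30, RHS = -1/60. No, v is not the weak derivative of u.

u(x) = -2*x**3 - 2*x**2 + 2*x - 1, classical derivative u'(x) = -6*x**2 - 4*x + 2.
φ(x) = x²(1−x), so φ'(x) = x*(2 - 3*x).
Note φ(0) = φ(1) = 0, so the boundary term u·φ vanishes.
LHS = ∫_0^1 u(x) φ'(x) dx = ∫_0^1 (6*x^5 + 2*x^4 - 10*x^3 + 7*x^2 - 2*x) dx. Term by term:
  ∫_0^1 6*x^5 dx = 1;  ∫_0^1 2*x^4 dx = 2/5;  ∫_0^1 -10*x^3 dx = -5/2;
  ∫_0^1 7*x^2 dx = 7/3;  ∫_0^1 -2*x dx = -1.
Sum: 1 + 2/5 − 5/2 + 7/3 − 1 = 7/30.
So LHS = 7/30.
∫_0^1 v(x) φ(x) dx = ∫_0^1 (6*x^5 - 2*x^4 - 9*x^3 + 5*x^2) dx. Term by term:
  ∫_0^1 6*x^5 dx = 1;  ∫_0^1 -2*x^4 dx = -2/5;  ∫_0^1 -9*x^3 dx = -9/4;
  ∫_0^1 5*x^2 dx = 5/3.
Sum: 1 − 2/5 − 9/4 + 5/3 = 1/60.
So RHS = -∫_0^1 v(x) φ(x) dx = -1/60.
LHS − RHS = 1/4 ≠ 0, so the identity fails.
(For a valid weak derivative the identity must hold for EVERY test function, in particular this one. The failure shows v is NOT the weak derivative of u.)
Correct weak derivative would be u'(x) = -6*x**2 - 4*x + 2.


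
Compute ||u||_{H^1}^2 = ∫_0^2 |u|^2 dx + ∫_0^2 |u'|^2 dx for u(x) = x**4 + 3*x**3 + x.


||u||_{H^1}^2 = 673102/315

The H^1 norm (squared) on an interval (0, L) is
  ||u||_{H^1}^2 = ∫_0^L u(x)^2 dx + ∫_0^L u'(x)^2 dx.
Compute u'(x) = 4*x**3 + 9*x**2 + 1.
Then u(x)^2 = x**8 + 6*x**7 + 9*x**6 + 2*x**5 + 6*x**4 + x**2 and u'(x)^2 = 16*x**6 + 72*x**5 + 81*x**4 + 8*x**3 + 18*x**2 + 1.
Integrate each monomial from 0 to 2 using ∫_0^2 c·x^n dx = c·2^(n+1)/(n+1):
  ∫_0^2 u(x)^2 dx = ∫_0^2 (x^8 + 6*x^7 + 9*x^6 + 2*x^5 + 6*x^4 + x^2) dx. Term by term:
    ∫_0^2 x^8 dx = 512/9;  ∫_0^2 6*x^7 dx = 192;  ∫_0^2 9*x^6 dx = 1152/7;
    ∫_0^2 2*x^5 dx = 64/3;  ∫_0^2 6*x^4 dx = 192/5;  ∫_0^2 x^2 dx = 8/3.
  Sum: 512/9 + 192 + 1152/7 + 64/3 + 192/5 + 8/3 = 149896/315.
  ∫_0^2 u'(x)^2 dx = ∫_0^2 (16*x^6 + 72*x^5 + 81*x^4 + 8*x^3 + 18*x^2 + 1) dx. Term by term:
    ∫_0^2 16*x^6 dx = 2048/7;  ∫_0^2 72*x^5 dx = 768;  ∫_0^2 81*x^4 dx = 2592/5;
    ∫_0^2 8*x^3 dx = 32;  ∫_0^2 18*x^2 dx = 48;  ∫_0^2 1 dx = 2.
  Sum: 2048/7 + 768 + 2592/5 + 32 + 48 + 2 = 58134/35.
Adding: ||u||_{H^1}^2 = 149896/315 + 58134/35 = 673102/315.


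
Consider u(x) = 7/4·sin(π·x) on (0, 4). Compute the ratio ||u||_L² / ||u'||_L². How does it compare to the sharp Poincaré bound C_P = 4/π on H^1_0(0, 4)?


||u||_L² / ||u'||_L² = 1/π < C_P = 4/π.

u(x) = 7/4·sin(π·x), so u'(x) = 7*π*cos(π*x)/4.
Writing u(x) = A·sin(kπx/L) with A = 7/4 and k = 4, use ∫_0^L sin²(kπx/L) dx = L/2 and ∫_0^L cos²(kπx/L) dx = L/2.
u² = 49/16·sin²(π·x) and (u')² = 49*π^2/16·cos²(π·x), and each of sin², cos² integrates to L/2 = 2 over (0, 4).
∫_0^4 u² dx = 49/8, so ||u||_L² = 7*sqrt(2)/4.
∫_0^4 (u')² dx = 49*π^2/8, so ||u'||_L² = 7*sqrt(2)*π/4.
Ratio ||u||_L² / ||u'||_L² = 1/π.
Sharp Poincaré constant on H^1_0(0, 4) is C_P = L/π = 4/π, achieved by sin(π/4·x).
This is the k = 4 harmonic; the ratio L/(kπ) is strictly less than C_P = L/π, consistent with the sharp inequality ||u||_L² ≤ C_P ||u'||_L².


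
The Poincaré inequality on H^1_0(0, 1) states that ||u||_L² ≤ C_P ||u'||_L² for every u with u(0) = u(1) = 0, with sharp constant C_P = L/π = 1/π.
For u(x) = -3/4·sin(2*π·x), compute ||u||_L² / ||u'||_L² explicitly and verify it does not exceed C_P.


||u||_L² / ||u'||_L² = 1/(2*π) < C_P = 1/π.

u(x) = -3/4·sin(2*π·x), so u'(x) = -3*π*cos(2*π*x)/2.
Writing u(x) = A·sin(kπx/L) with A = -3/4 and k = 2, use ∫_0^L sin²(kπx/L) dx = L/2 and ∫_0^L cos²(kπx/L) dx = L/2.
u² = 9/16·sin²(2*π·x) and (u')² = 9*π^2/4·cos²(2*π·x), and each of sin², cos² integrates to L/2 = 1/2 over (0, 1).
∫_0^1 u² dx = 9/32, so ||u||_L² = 3*sqrt(2)/8.
∫_0^1 (u')² dx = 9*π^2/8, so ||u'||_L² = 3*sqrt(2)*π/4.
Ratio ||u||_L² / ||u'||_L² = 1/(2*π).
Sharp Poincaré constant on H^1_0(0, 1) is C_P = L/π = 1/π, achieved by sin(π·x).
This is the k = 2 harmonic; the ratio L/(kπ) is strictly less than C_P = L/π, consistent with the sharp inequality ||u||_L² ≤ C_P ||u'||_L².


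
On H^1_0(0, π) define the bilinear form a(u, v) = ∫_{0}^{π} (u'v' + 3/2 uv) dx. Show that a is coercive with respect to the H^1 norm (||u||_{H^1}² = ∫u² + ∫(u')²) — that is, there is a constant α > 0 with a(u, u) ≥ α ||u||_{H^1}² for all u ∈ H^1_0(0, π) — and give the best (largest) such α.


α = 1

Coercivity of a(·,·) on H^1_0(0, π) means a(u, u) ≥ α ||u||_{H^1}² for every u ∈ H^1_0.
The interval has length L = π, and Poincaré/coercivity depend only on L. Here a(u, u) = ∫(u')² + (3/2)·∫u².
Here c = 3/2 ≥ 1, so a(u,u) = ∫(u')² + c∫u² ≥ ∫(u')² + ∫u² = ||u||_{H^1}², i.e. α = 1 works. No larger α is possible: a(u,u) ≥ α||u||_{H^1}² means (1−α)∫(u')² ≥ (α−c)∫u², and for the modes u_n = sin(nπ(x−x₀)/L) (x₀ the left endpoint) one has ∫u_n²/∫(u_n')² = (L/(nπ))² → 0, so a(u_n,u_n)/||u_n||_{H^1}² → 1. Hence the optimal constant is α = 1.
Therefore α = 1.


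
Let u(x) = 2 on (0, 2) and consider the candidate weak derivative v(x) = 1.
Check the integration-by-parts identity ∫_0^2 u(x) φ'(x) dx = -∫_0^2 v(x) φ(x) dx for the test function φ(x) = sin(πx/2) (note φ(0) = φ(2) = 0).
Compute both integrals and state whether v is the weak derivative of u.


LHS = 0, RHS = -4/π. No, v is not the weak derivative of u.

u(x) = 2, classical derivative u'(x) = 0.
φ(x) = sin(πx/2), so φ'(x) = π*cos(π*x/2)/2.
Note φ(0) = φ(2) = 0, so the boundary term u·φ vanishes.
LHS = ∫_0^2 u(x) φ'(x) dx = ∫_0^2 (π*cos(π*x/2)) dx. Term by term:
  ∫_0^2 π*cos(π*x/2) dx = 0.
So LHS = 0.
∫_0^2 v(x) φ(x) dx = ∫_0^2 (sin(π*x/2)) dx. Term by term:
  ∫_0^2 sin(π*x/2) dx = 4/π.
So RHS = -∫_0^2 v(x) φ(x) dx = -4/π.
LHS − RHS = 4/π ≠ 0, so the identity fails.
(For a valid weak derivative the identity must hold for EVERY test function, in particular this one. The failure shows v is NOT the weak derivative of u.)
Correct weak derivative would be u'(x) = 0.


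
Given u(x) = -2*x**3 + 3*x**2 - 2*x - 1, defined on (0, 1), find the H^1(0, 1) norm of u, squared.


||u||_{H^1}^2 = 368/105

The H^1 norm (squared) on an interval (0, L) is
  ||u||_{H^1}^2 = ∫_0^L u(x)^2 dx + ∫_0^L u'(x)^2 dx.
Compute u'(x) = -6*x**2 + 6*x - 2.
Then u(x)^2 = 4*x**6 - 12*x**5 + 17*x**4 - 8*x**3 - 2*x**2 + 4*x + 1 and u'(x)^2 = 36*x**4 - 72*x**3 + 60*x**2 - 24*x + 4.
Integrate each monomial from 0 to 1 using ∫_0^1 c·x^n dx = c·1^(n+1)/(n+1):
  ∫_0^1 u(x)^2 dx = ∫_0^1 (4*x^6 - 12*x^5 + 17*x^4 - 8*x^3 - 2*x^2 + 4*x + 1) dx. Term by term:
    ∫_0^1 4*x^6 dx = 4/7;  ∫_0^1 -12*x^5 dx = -2;  ∫_0^1 17*x^4 dx = 17/5;
    ∫_0^1 -8*x^3 dx = -2;  ∫_0^1 -2*x^2 dx = -2/3;  ∫_0^1 4*x dx = 2;
    ∫_0^1 1 dx = 1.
  Sum: 4/7 − 2 + 17/5 − 2 − 2/3 + 2 + 1 = 242/105.
  ∫_0^1 u'(x)^2 dx = ∫_0^1 (36*x^4 - 72*x^3 + 60*x^2 - 24*x + 4) dx. Term by term:
    ∫_0^1 36*x^4 dx = 36/5;  ∫_0^1 -72*x^3 dx = -18;  ∫_0^1 60*x^2 dx = 20;
    ∫_0^1 -24*x dx = -12;  ∫_0^1 4 dx = 4.
  Sum: 36/5 − 18 + 20 − 12 + 4 = 6/5.
Adding: ||u||_{H^1}^2 = 242/105 + 6/5 = 368/105.


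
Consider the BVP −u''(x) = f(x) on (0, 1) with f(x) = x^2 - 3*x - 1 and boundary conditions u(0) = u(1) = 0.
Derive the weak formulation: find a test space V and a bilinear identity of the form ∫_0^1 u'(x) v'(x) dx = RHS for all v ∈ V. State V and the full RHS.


V = H^1_0(0, 1) (so v(0) = v(1) = 0); weak form: ∫_0^1 u'v' dx = ∫_0^1 (x^2 - 3*x - 1) v dx for all v ∈ V.

Multiply both sides by a test function v and integrate from 0 to 1:
  ∫_0^1 −u''(x) v(x) dx = ∫_0^1 f(x) v(x) dx.
Integrate the LHS by parts once:
  ∫_0^1 −u'' v dx = −[u'(x) v(x)]_0^1 + ∫_0^1 u'(x) v'(x) dx.
Thus ∫_0^1 u'(x) v'(x) dx = ∫_0^1 f(x) v(x) dx + [u'(x) v(x)]_0^1.
Choose V so that boundary terms are either known or forced to vanish.
u is Dirichlet: u(0) = u(1) = 0. Let V = H^1_0(0, 1); then v(0) = v(1) = 0, and [u' v]_0^1 = 0.
Weak formulation: find u (satisfying any essential BC) such that ∫_0^1 u'(x) v'(x) dx = ∫_0^1 f v dx for all v ∈ V.
Substituting f(x) = x^2 - 3*x - 1, the right-hand side is ∫_0^1 (x^2 - 3*x - 1) v dx.
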